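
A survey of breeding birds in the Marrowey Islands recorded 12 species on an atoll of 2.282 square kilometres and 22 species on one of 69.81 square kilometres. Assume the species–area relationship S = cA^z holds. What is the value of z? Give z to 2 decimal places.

0.18

Taking logs: ln S = ln c + z ln A, so z = (ln S₂ − ln S₁)/(ln A₂ − ln A₁).
z = ln(22/12) / ln(69.81/2.282) = ln(1.833) / ln(30.59) = 0.6061 / 3.4207 = 0.1772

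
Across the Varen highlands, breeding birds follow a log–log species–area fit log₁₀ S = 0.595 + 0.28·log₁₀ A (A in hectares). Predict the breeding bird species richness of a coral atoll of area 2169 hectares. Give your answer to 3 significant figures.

S = 3.936 × 2169^0.28
ln S = ln 3.936 + 0.28 × ln 2169 = 1.3700 + 0.28 × 7.6820 = 3.5210
S = e^3.5210 ≈ 33.82

33.8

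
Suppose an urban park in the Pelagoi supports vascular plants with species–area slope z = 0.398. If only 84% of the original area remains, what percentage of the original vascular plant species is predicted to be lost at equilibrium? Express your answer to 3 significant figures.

6.70%

S_new/S_old = (A_new/A_old)^z = 0.84^0.398
= exp(0.398 × ln 0.84) = exp(0.398 × -0.1744) = exp(-0.0694) ≈ 0.933
Fraction lost = 1 − 0.933 = 0.06704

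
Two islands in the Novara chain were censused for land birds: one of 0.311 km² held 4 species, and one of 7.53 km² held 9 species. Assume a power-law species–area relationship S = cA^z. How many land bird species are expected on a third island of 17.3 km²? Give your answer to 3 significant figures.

z = ln(9/4) / ln(7.53/0.311) = 0.8109 / 3.1869 = 0.2545
c = 4 / 0.311^0.2545 = 4 / 0.7429 = 5.384
S₃ = 5.384 × 17.3^0.2545 = 5.384 × 2.066 ≈ 11.12

11.1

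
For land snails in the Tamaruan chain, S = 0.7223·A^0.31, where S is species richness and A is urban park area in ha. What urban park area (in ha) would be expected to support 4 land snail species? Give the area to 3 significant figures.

4 = 0.7223 × A^0.31  ⇒  A^0.31 = 4/0.7223 = 5.538
ln A = ln(5.538) / 0.31 = 1.7116 / 0.31 = 5.5213
A = e^5.5213 ≈ 250 ha

250 ha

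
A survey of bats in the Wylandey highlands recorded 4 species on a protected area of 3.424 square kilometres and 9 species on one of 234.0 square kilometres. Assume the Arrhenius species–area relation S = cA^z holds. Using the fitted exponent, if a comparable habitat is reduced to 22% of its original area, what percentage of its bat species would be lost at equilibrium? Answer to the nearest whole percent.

z = ln(9/4) / ln(234/3.424) = 0.8109 / 4.2245 = 0.1920
S_new/S_old = (A_new/A_old)^z = 0.22^0.1920 = exp(0.1920 × -1.5141) = 0.7478
Fraction lost = 1 − 0.7478 = 0.2522

25%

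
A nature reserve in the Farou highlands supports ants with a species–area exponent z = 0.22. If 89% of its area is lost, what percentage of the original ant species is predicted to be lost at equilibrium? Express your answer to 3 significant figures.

38.5%

S_new/S_old = (A_new/A_old)^z = 0.11^0.22
= exp(0.22 × ln 0.11) = exp(0.22 × -2.2073) = exp(-0.4856) ≈ 0.6153
Fraction lost = 1 − 0.6153 = 0.3847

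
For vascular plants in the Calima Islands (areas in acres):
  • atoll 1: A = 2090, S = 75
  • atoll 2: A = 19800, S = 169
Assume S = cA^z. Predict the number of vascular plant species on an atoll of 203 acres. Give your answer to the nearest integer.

32

z = ln(169/75) / ln(19800/2090) = 0.8124 / 2.2485 = 0.3613
c = 75 / 2090^0.3613 = 75 / 15.83 = 4.737
S₃ = 4.737 × 203^0.3613 = 4.737 × 6.819 ≈ 32.3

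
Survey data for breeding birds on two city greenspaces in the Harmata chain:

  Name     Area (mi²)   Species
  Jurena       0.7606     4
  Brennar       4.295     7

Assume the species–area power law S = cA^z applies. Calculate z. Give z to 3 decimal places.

0.323

Taking logs: ln S = ln c + z ln A, so z = (ln S₂ − ln S₁)/(ln A₂ − ln A₁).
z = ln(7/4) / ln(4.295/0.7606) = ln(1.75) / ln(5.647) = 0.5596 / 1.7311 = 0.3233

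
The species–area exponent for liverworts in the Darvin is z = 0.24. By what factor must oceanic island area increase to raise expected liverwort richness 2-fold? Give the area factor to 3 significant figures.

18.0

(A₂/A₁)^0.24 = 2, so A₂/A₁ = 2^(1/0.24) = 2^4.167
ln(A₂/A₁) = ln 2 / 0.24 = 0.6931 / 0.24 = 2.8881
A₂/A₁ = e^2.8881 ≈ 17.96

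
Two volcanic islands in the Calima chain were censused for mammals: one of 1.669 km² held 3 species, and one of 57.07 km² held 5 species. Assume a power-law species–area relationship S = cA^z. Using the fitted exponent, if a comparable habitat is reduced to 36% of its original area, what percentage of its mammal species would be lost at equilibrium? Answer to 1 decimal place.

13.7%

z = ln(5/3) / ln(57.07/1.669) = 0.5108 / 3.5321 = 0.1446
S_new/S_old = (A_new/A_old)^z = 0.36^0.1446 = exp(0.1446 × -1.0217) = 0.8626
Fraction lost = 1 − 0.8626 = 0.1374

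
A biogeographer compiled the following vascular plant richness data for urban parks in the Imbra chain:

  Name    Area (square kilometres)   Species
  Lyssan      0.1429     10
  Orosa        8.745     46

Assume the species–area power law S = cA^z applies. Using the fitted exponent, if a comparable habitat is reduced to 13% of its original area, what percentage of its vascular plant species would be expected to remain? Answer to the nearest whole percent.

z = ln(46/10) / ln(8.745/0.1429) = 1.5261 / 4.1141 = 0.3709
S_new/S_old = (A_new/A_old)^z = 0.13^0.3709 = exp(0.3709 × -2.0402) = 0.4692

47%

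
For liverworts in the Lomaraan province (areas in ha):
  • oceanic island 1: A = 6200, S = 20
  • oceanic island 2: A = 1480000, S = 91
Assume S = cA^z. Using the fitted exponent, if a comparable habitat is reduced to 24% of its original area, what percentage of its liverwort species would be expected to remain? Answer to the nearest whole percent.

z = ln(91/20) / ln(1480000/6200) = 1.5151 / 5.4752 = 0.2767
S_new/S_old = (A_new/A_old)^z = 0.24^0.2767 = exp(0.2767 × -1.4271) = 0.6737

67%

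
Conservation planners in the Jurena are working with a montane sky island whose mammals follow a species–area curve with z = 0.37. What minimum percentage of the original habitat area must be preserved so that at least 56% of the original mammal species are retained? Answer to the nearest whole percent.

Need (A_new/A_old)^0.37 = 0.56, so A_new/A_old = 0.56^(1/0.37) = 0.56^2.703
ln(A_new/A_old) = ln 0.56 / 0.37 = -0.5798 / 0.37 = -1.5671
A_new/A_old = e^-1.5671 ≈ 0.2087

21%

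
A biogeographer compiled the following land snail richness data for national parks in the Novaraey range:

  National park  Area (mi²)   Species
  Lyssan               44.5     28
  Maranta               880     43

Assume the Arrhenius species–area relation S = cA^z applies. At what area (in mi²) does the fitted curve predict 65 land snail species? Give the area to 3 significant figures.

15600 mi²

z = ln(43/28) / ln(880/44.5) = 0.4290 / 2.9844 = 0.1437
c = 28 / 44.5^0.1437 = 28 / 1.726 = 16.23
A = (65/16.23)^(1/0.1437) ⇒ ln A = ln(4.006)/0.1437 = 9.6544
A = e^9.6544 ≈ 15590 mi²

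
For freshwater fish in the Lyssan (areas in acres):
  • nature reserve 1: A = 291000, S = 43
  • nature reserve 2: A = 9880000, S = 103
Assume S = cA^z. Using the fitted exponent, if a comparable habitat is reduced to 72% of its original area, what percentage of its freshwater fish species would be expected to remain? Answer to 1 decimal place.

z = ln(103/43) / ln(9880000/291000) = 0.8735 / 3.5249 = 0.2478
S_new/S_old = (A_new/A_old)^z = 0.72^0.2478 = exp(0.2478 × -0.3285) = 0.9218

92.2%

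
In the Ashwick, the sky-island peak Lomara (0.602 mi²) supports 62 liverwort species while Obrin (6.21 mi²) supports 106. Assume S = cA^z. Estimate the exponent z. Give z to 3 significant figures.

Taking logs: ln S = ln c + z ln A, so z = (ln S₂ − ln S₁)/(ln A₂ − ln A₁).
z = ln(106/62) / ln(6.21/0.602) = ln(1.71) / ln(10.32) = 0.5363 / 2.3337 = 0.2298

0.230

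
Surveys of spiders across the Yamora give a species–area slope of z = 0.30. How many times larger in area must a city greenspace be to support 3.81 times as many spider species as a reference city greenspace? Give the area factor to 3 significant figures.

(A₂/A₁)^0.3 = 3.81, so A₂/A₁ = 3.81^(1/0.3) = 3.81^3.333
ln(A₂/A₁) = ln 3.81 / 0.3 = 1.3376 / 0.3 = 4.4588
A₂/A₁ = e^4.4588 ≈ 86.38

86.4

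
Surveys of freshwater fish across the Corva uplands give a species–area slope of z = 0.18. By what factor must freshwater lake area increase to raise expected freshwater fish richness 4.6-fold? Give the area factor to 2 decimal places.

(A₂/A₁)^0.18 = 4.6, so A₂/A₁ = 4.6^(1/0.18) = 4.6^5.556
ln(A₂/A₁) = ln 4.6 / 0.18 = 1.5261 / 0.18 = 8.4781
A₂/A₁ = e^8.4781 ≈ 4808

4808.26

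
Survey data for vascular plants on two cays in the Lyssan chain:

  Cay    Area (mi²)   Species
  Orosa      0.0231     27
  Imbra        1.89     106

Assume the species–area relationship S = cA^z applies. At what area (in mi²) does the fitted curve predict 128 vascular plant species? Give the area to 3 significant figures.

3.47 mi²

z = ln(106/27) / ln(1.89/0.0231) = 1.3676 / 4.4045 = 0.3105
c = 27 / 0.0231^0.3105 = 27 / 0.3104 = 86.99
A = (128/86.99)^(1/0.3105) ⇒ ln A = ln(1.471)/0.3105 = 1.2440
A = e^1.2440 ≈ 3.469 mi²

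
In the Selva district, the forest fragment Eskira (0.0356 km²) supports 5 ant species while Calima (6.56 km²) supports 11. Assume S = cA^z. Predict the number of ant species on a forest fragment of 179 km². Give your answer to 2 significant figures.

18

z = ln(11/5) / ln(6.56/0.0356) = 0.7885 / 5.2164 = 0.1511
c = 5 / 0.0356^0.1511 = 5 / 0.604 = 8.278
S₃ = 8.278 × 179^0.1511 = 8.278 × 2.19 ≈ 18.13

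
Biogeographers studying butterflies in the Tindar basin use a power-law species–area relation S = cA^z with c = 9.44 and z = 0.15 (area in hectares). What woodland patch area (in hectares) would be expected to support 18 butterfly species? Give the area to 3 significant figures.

18 = 9.44 × A^0.15  ⇒  A^0.15 = 18/9.44 = 1.907
ln A = ln(1.907) / 0.15 = 0.6454 / 0.15 = 4.3028
A = e^4.3028 ≈ 73.9 hectares

73.9 hectares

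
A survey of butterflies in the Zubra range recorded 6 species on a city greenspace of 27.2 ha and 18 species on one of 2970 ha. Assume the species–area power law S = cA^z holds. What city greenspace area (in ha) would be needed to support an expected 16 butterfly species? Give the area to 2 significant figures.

z = ln(18/6) / ln(2970/27.2) = 1.0986 / 4.6931 = 0.2341
c = 6 / 27.2^0.2341 = 6 / 2.167 = 2.769
A = (16/2.769)^(1/0.2341) ⇒ ln A = ln(5.778)/0.2341 = 7.4932
A = e^7.4932 ≈ 1796 ha

1800 ha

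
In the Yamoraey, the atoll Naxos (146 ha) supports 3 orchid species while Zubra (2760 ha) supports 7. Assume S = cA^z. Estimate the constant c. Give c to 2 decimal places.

z = ln(S₂/S₁) / ln(A₂/A₁) = ln(7/3) / ln(2760/146) = 0.8473 / 2.9394 = 0.2883
c = S₁ / A₁^z = 3 / 146^0.2883 = 3 / 4.206 = 0.7132

0.71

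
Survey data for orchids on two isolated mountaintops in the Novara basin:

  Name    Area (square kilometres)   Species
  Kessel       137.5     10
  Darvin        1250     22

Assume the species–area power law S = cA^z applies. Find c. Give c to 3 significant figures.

z = ln(S₂/S₁) / ln(A₂/A₁) = ln(22/10) / ln(1250/137.5) = 0.7885 / 2.2073 = 0.3572
c = S₁ / A₁^z = 10 / 137.5^0.3572 = 10 / 5.805 = 1.723

1.72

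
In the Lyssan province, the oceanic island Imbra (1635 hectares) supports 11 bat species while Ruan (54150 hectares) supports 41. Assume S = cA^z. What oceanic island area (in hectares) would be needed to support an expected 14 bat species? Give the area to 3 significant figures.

z = ln(41/11) / ln(54150/1635) = 1.3157 / 3.5001 = 0.3759
c = 11 / 1635^0.3759 = 11 / 16.14 = 0.6815
A = (14/0.6815)^(1/0.3759) ⇒ ln A = ln(20.54)/0.3759 = 8.0410
A = e^8.0410 ≈ 3106 hectares

3110 hectares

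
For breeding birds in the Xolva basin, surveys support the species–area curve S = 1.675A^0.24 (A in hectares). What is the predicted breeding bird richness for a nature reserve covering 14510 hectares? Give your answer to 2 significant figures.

17

S = 1.675 × 14510^0.24
ln S = ln 1.675 + 0.24 × ln 14510 = 0.5158 + 0.24 × 9.5826 = 2.8156
S = e^2.8156 ≈ 16.7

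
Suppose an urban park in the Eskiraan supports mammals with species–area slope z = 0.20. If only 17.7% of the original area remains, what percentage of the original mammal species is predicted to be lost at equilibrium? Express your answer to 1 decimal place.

S_new/S_old = (A_new/A_old)^z = 0.177^0.2
= exp(0.2 × ln 0.177) = exp(0.2 × -1.7316) = exp(-0.3463) ≈ 0.7073
Fraction lost = 1 − 0.7073 = 0.2927

29.3%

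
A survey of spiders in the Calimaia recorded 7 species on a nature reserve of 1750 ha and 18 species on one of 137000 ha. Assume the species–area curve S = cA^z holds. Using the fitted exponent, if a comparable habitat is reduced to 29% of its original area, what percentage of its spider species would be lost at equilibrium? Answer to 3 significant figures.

z = ln(18/7) / ln(137000/1750) = 0.9445 / 4.3604 = 0.2166
S_new/S_old = (A_new/A_old)^z = 0.29^0.2166 = exp(0.2166 × -1.2379) = 0.7648
Fraction lost = 1 − 0.7648 = 0.2352

23.5%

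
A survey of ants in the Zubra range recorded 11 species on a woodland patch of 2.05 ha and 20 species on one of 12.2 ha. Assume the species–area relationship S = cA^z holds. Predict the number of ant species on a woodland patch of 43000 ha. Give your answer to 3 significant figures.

309

z = ln(20/11) / ln(12.2/2.05) = 0.5978 / 1.7836 = 0.3352
c = 11 / 2.05^0.3352 = 11 / 1.272 = 8.648
S₃ = 8.648 × 43000^0.3352 = 8.648 × 35.73 ≈ 309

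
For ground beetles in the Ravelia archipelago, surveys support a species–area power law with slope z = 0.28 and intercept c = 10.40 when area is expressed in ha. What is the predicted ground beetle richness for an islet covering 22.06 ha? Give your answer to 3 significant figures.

24.7

S = 10.4 × 22.06^0.28
ln S = ln 10.4 + 0.28 × ln 22.06 = 2.3418 + 0.28 × 3.0938 = 3.2081
S = e^3.2081 ≈ 24.73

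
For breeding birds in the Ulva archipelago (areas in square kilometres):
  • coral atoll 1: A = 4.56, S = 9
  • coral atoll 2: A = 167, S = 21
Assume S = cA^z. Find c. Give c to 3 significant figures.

6.30

z = ln(S₂/S₁) / ln(A₂/A₁) = ln(21/9) / ln(167/4.56) = 0.8473 / 3.6007 = 0.2353
c = S₁ / A₁^z = 9 / 4.56^0.2353 = 9 / 1.429 = 6.298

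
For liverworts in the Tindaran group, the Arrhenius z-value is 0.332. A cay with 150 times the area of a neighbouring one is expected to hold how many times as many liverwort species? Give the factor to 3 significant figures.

5.28

S₂/S₁ = (A₂/A₁)^z = 150^0.332
ln(S₂/S₁) = 0.332 × ln 150 = 0.332 × 5.0106 = 1.6635
S₂/S₁ = e^1.6635 ≈ 5.278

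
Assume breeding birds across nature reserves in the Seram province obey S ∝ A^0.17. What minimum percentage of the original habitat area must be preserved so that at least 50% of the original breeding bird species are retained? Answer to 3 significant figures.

Need (A_new/A_old)^0.17 = 0.5, so A_new/A_old = 0.5^(1/0.17) = 0.5^5.882
ln(A_new/A_old) = ln 0.5 / 0.17 = -0.6931 / 0.17 = -4.0773
A_new/A_old = e^-4.0773 ≈ 0.01695

1.70%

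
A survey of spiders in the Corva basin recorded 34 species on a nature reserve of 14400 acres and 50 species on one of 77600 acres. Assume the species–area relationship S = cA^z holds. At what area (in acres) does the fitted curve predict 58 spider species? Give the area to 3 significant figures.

z = ln(50/34) / ln(77600/14400) = 0.3857 / 1.6843 = 0.2290
c = 34 / 14400^0.2290 = 34 / 8.957 = 3.796
A = (58/3.796)^(1/0.2290) ⇒ ln A = ln(15.28)/0.2290 = 11.9075
A = e^11.9075 ≈ 148380 acres

148000 acres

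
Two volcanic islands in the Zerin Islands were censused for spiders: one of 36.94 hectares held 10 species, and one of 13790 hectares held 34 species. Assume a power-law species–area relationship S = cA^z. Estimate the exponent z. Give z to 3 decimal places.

0.207

Taking logs: ln S = ln c + z ln A, so z = (ln S₂ − ln S₁)/(ln A₂ − ln A₁).
z = ln(34/10) / ln(13790/36.94) = ln(3.4) / ln(373.3) = 1.2238 / 5.9224 = 0.2066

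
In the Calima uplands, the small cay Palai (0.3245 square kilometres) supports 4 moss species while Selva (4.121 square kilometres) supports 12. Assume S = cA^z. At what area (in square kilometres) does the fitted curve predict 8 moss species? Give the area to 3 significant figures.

z = ln(12/4) / ln(4.121/0.3245) = 1.0986 / 2.5416 = 0.4323
c = 4 / 0.3245^0.4323 = 4 / 0.6148 = 6.506
A = (8/6.506)^(1/0.4323) ⇒ ln A = ln(1.23)/0.4323 = 0.4781
A = e^0.4781 ≈ 1.613 square kilometres

1.61 square kilometres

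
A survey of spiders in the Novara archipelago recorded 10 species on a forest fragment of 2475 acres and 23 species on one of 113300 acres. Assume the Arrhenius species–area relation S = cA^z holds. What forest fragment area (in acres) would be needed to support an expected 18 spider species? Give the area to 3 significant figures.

36800 acres

z = ln(23/10) / ln(113300/2475) = 0.8329 / 3.8238 = 0.2178
c = 10 / 2475^0.2178 = 10 / 5.485 = 1.823
A = (18/1.823)^(1/0.2178) ⇒ ln A = ln(9.873)/0.2178 = 10.5125
A = e^10.5125 ≈ 36771 acres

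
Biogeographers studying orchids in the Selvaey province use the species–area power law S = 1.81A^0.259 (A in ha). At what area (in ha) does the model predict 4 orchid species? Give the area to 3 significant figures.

4 = 1.81 × A^0.259  ⇒  A^0.259 = 4/1.81 = 2.21
ln A = ln(2.21) / 0.259 = 0.7930 / 0.259 = 3.0617
A = e^3.0617 ≈ 21.36 ha

21.4 ha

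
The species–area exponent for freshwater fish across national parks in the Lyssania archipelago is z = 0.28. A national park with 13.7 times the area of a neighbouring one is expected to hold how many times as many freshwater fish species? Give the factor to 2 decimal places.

2.08

S₂/S₁ = (A₂/A₁)^z = 13.7^0.28
ln(S₂/S₁) = 0.28 × ln 13.7 = 0.28 × 2.6174 = 0.7329
S₂/S₁ = e^0.7329 ≈ 2.081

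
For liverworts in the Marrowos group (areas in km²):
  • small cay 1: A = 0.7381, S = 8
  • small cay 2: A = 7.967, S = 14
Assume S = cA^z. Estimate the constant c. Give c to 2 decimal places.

z = ln(S₂/S₁) / ln(A₂/A₁) = ln(14/8) / ln(7.967/0.7381) = 0.5596 / 2.3790 = 0.2352
c = S₁ / A₁^z = 8 / 0.7381^0.2352 = 8 / 0.9311 = 8.592

8.59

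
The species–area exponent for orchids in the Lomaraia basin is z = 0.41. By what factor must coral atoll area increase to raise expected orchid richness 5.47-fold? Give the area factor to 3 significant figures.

63.1

(A₂/A₁)^0.41 = 5.47, so A₂/A₁ = 5.47^(1/0.41) = 5.47^2.439
ln(A₂/A₁) = ln 5.47 / 0.41 = 1.6993 / 0.41 = 4.1446
A₂/A₁ = e^4.1446 ≈ 63.09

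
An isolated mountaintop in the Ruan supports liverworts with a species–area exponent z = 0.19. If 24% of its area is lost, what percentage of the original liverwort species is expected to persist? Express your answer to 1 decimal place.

S_new/S_old = (A_new/A_old)^z = 0.76^0.19
= exp(0.19 × ln 0.76) = exp(0.19 × -0.2744) = exp(-0.0521) ≈ 0.9492

94.9%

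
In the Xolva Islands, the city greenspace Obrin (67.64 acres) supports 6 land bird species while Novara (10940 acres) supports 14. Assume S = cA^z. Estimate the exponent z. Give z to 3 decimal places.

Taking logs: ln S = ln c + z ln A, so z = (ln S₂ − ln S₁)/(ln A₂ − ln A₁).
z = ln(14/6) / ln(10940/67.64) = ln(2.333) / ln(161.7) = 0.8473 / 5.0860 = 0.1666

0.167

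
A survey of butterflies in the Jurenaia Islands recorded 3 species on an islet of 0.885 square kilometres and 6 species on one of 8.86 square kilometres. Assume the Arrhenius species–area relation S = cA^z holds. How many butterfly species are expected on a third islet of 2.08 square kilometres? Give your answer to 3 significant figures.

z = ln(6/3) / ln(8.86/0.885) = 0.6931 / 2.3037 = 0.3009
c = 3 / 0.885^0.3009 = 3 / 0.9639 = 3.112
S₃ = 3.112 × 2.08^0.3009 = 3.112 × 1.247 ≈ 3.88

3.88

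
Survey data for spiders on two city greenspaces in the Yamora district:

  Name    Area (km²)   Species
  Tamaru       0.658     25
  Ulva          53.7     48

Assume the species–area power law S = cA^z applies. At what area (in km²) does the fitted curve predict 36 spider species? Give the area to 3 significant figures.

7.71 km²

z = ln(48/25) / ln(53.7/0.658) = 0.6523 / 4.4020 = 0.1482
c = 25 / 0.658^0.1482 = 25 / 0.9399 = 26.6
A = (36/26.6)^(1/0.1482) ⇒ ln A = ln(1.353)/0.1482 = 2.0421
A = e^2.0421 ≈ 7.707 km²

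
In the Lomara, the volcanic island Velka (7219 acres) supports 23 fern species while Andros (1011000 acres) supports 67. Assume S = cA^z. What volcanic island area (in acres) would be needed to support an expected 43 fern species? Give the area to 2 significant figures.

z = ln(67/23) / ln(1011000/7219) = 1.0692 / 4.9420 = 0.2164
c = 23 / 7219^0.2164 = 23 / 6.836 = 3.365
A = (43/3.365)^(1/0.2164) ⇒ ln A = ln(12.78)/0.2164 = 11.7766
A = e^11.7766 ≈ 130166 acres

130000 acres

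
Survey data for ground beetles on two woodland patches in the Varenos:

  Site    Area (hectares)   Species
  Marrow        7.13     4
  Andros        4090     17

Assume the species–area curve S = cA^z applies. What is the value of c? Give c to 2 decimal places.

2.56

z = ln(S₂/S₁) / ln(A₂/A₁) = ln(17/4) / ln(4090/7.13) = 1.4469 / 6.3520 = 0.2278
c = S₁ / A₁^z = 4 / 7.13^0.2278 = 4 / 1.564 = 2.557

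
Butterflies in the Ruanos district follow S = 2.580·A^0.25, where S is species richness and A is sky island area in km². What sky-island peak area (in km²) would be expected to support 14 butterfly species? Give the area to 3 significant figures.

14 = 2.58 × A^0.25  ⇒  A^0.25 = 14/2.58 = 5.426
ln A = ln(5.426) / 0.25 = 1.6913 / 0.25 = 6.7651
A = e^6.7651 ≈ 867 km²

867 km²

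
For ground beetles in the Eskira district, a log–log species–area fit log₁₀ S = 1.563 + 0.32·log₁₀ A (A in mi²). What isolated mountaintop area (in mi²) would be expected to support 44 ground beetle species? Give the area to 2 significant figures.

1.8 mi²

44 = 36.56 × A^0.32  ⇒  A^0.32 = 44/36.56 = 1.204
ln A = ln(1.204) / 0.32 = 0.1852 / 0.32 = 0.5789
A = e^0.5789 ≈ 1.784 mi²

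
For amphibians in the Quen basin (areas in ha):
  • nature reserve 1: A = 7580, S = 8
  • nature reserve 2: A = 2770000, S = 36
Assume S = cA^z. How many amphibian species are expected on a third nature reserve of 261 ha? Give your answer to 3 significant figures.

z = ln(36/8) / ln(2770000/7580) = 1.5041 / 5.9011 = 0.2549
c = 8 / 7580^0.2549 = 8 / 9.747 = 0.8208
S₃ = 0.8208 × 261^0.2549 = 0.8208 × 4.13 ≈ 3.39

3.39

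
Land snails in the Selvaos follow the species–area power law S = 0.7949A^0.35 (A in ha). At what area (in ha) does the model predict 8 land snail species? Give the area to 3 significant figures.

733 ha

8 = 0.7949 × A^0.35  ⇒  A^0.35 = 8/0.7949 = 10.06
ln A = ln(10.06) / 0.35 = 2.3090 / 0.35 = 6.5971
A = e^6.5971 ≈ 733 ha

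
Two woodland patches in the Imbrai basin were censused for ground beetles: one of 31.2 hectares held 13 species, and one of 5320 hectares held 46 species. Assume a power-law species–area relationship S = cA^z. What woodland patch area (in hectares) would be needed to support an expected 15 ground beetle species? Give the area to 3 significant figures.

z = ln(46/13) / ln(5320/31.2) = 1.2637 / 5.1388 = 0.2459
c = 13 / 31.2^0.2459 = 13 / 2.33 = 5.578
A = (15/5.578)^(1/0.2459) ⇒ ln A = ln(2.689)/0.2459 = 4.0223
A = e^4.0223 ≈ 55.83 hectares

55.8 hectares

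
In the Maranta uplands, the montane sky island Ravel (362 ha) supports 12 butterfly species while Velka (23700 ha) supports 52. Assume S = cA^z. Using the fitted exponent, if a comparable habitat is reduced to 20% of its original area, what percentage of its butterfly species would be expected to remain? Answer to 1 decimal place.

56.9%

z = ln(52/12) / ln(23700/362) = 1.4663 / 4.1816 = 0.3507
S_new/S_old = (A_new/A_old)^z = 0.2^0.3507 = exp(0.3507 × -1.6094) = 0.5687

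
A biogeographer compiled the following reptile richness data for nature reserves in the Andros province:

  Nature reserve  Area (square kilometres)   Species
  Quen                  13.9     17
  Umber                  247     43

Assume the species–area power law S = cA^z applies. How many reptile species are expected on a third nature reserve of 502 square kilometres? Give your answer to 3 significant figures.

z = ln(43/17) / ln(247/13.9) = 0.9280 / 2.8775 = 0.3225
c = 17 / 13.9^0.3225 = 17 / 2.337 = 7.275
S₃ = 7.275 × 502^0.3225 = 7.275 × 7.43 ≈ 54.05

54.1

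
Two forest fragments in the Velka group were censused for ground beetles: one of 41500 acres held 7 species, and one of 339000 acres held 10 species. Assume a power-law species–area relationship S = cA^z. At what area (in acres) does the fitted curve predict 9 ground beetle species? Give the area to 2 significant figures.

z = ln(10/7) / ln(339000/41500) = 0.3567 / 2.1003 = 0.1698
c = 7 / 41500^0.1698 = 7 / 6.085 = 1.15
A = (9/1.15)^(1/0.1698) ⇒ ln A = ln(7.823)/0.1698 = 12.1133
A = e^12.1133 ≈ 182286 acres

180000 acres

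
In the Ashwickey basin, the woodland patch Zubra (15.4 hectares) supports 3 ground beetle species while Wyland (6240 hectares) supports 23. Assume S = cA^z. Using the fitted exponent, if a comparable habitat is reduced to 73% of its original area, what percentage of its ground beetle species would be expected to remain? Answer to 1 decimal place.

89.9%

z = ln(23/3) / ln(6240/15.4) = 2.0369 / 6.0044 = 0.3392
S_new/S_old = (A_new/A_old)^z = 0.73^0.3392 = exp(0.3392 × -0.3147) = 0.8987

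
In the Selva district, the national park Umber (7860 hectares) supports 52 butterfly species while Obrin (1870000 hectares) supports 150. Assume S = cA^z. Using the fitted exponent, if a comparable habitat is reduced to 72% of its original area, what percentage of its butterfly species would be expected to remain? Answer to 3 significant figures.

93.8%

z = ln(150/52) / ln(1870000/7860) = 1.0594 / 5.4719 = 0.1936
S_new/S_old = (A_new/A_old)^z = 0.72^0.1936 = exp(0.1936 × -0.3285) = 0.9384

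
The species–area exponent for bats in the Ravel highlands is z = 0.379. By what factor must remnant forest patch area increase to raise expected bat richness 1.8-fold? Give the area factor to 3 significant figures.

4.72

(A₂/A₁)^0.379 = 1.8, so A₂/A₁ = 1.8^(1/0.379) = 1.8^2.639
ln(A₂/A₁) = ln 1.8 / 0.379 = 0.5878 / 0.379 = 1.5509
A₂/A₁ = e^1.5509 ≈ 4.716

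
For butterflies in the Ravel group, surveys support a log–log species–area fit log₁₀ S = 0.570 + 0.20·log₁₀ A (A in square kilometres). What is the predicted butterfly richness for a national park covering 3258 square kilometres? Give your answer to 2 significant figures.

S = 3.715 × 3258^0.2
ln S = ln 3.715 + 0.2 × ln 3258 = 1.3125 + 0.2 × 8.0889 = 2.9302
S = e^2.9302 ≈ 18.73

19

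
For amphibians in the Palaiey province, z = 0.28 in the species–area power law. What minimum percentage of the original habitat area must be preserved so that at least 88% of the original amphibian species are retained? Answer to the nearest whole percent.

Need (A_new/A_old)^0.28 = 0.88, so A_new/A_old = 0.88^(1/0.28) = 0.88^3.571
ln(A_new/A_old) = ln 0.88 / 0.28 = -0.1278 / 0.28 = -0.4565
A_new/A_old = e^-0.4565 ≈ 0.6335

63%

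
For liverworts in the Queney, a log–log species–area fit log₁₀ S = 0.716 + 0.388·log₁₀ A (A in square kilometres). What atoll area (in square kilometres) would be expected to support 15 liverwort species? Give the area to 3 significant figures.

15.3 square kilometres

15 = 5.2 × A^0.388  ⇒  A^0.388 = 15/5.2 = 2.885
ln A = ln(2.885) / 0.388 = 1.0594 / 0.388 = 2.7304
A = e^2.7304 ≈ 15.34 square kilometres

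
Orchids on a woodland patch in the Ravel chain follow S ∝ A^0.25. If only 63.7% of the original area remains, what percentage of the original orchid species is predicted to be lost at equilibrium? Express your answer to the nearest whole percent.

S_new/S_old = (A_new/A_old)^z = 0.637^0.25
= exp(0.25 × ln 0.637) = exp(0.25 × -0.4510) = exp(-0.1127) ≈ 0.8934
Fraction lost = 1 − 0.8934 = 0.1066

11%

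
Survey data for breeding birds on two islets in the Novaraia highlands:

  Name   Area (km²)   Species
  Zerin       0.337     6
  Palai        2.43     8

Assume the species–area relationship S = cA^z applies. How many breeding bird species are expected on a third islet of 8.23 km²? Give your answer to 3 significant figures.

z = ln(8/6) / ln(2.43/0.337) = 0.2877 / 1.9756 = 0.1456
c = 6 / 0.337^0.1456 = 6 / 0.8535 = 7.03
S₃ = 7.03 × 8.23^0.1456 = 7.03 × 1.359 ≈ 9.555

9.56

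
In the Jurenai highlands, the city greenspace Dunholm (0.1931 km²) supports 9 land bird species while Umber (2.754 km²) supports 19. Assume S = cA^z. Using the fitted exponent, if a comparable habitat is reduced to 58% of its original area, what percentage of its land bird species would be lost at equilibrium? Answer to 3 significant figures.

14.2%

z = ln(19/9) / ln(2.754/0.1931) = 0.7472 / 2.6576 = 0.2812
S_new/S_old = (A_new/A_old)^z = 0.58^0.2812 = exp(0.2812 × -0.5447) = 0.858
Fraction lost = 1 − 0.858 = 0.142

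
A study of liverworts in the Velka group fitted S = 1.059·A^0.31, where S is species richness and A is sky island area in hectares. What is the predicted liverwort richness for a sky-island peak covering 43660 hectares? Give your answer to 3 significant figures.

29.1

S = 1.059 × 43660^0.31
ln S = ln 1.059 + 0.31 × ln 43660 = 0.0573 + 0.31 × 10.6842 = 3.3694
S = e^3.3694 ≈ 29.06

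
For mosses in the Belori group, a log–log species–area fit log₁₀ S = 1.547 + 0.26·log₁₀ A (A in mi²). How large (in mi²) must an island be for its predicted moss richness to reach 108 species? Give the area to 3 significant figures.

108 = 35.24 × A^0.26  ⇒  A^0.26 = 108/35.24 = 3.065
ln A = ln(3.065) / 0.26 = 1.1200 / 0.26 = 4.3078
A = e^4.3078 ≈ 74.28 mi²

74.3 mi²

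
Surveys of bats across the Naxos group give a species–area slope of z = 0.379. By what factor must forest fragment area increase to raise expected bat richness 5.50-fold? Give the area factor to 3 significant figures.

(A₂/A₁)^0.379 = 5.5, so A₂/A₁ = 5.5^(1/0.379) = 5.5^2.639
ln(A₂/A₁) = ln 5.5 / 0.379 = 1.7047 / 0.379 = 4.4980
A₂/A₁ = e^4.4980 ≈ 89.84

89.8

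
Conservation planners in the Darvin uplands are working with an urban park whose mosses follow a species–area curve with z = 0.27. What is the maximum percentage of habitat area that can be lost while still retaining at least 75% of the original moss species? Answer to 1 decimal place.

Need (A_new/A_old)^0.27 = 0.75, so A_new/A_old = 0.75^(1/0.27) = 0.75^3.704
ln(A_new/A_old) = ln 0.75 / 0.27 = -0.2877 / 0.27 = -1.0655
A_new/A_old = e^-1.0655 ≈ 0.3446
Fraction that can be lost = 1 − 0.3446 = 0.6554

65.5%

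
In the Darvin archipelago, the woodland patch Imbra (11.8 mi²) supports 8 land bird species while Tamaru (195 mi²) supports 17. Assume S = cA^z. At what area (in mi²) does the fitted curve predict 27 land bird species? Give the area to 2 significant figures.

z = ln(17/8) / ln(195/11.8) = 0.7538 / 2.8049 = 0.2687
c = 8 / 11.8^0.2687 = 8 / 1.941 = 4.121
A = (27/4.121)^(1/0.2687) ⇒ ln A = ln(6.551)/0.2687 = 6.9945
A = e^6.9945 ≈ 1091 mi²

1100 mi²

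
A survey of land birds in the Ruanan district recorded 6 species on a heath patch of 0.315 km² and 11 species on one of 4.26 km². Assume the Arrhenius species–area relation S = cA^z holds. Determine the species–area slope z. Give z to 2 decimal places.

0.23

Taking logs: ln S = ln c + z ln A, so z = (ln S₂ − ln S₁)/(ln A₂ − ln A₁).
z = ln(11/6) / ln(4.26/0.315) = ln(1.833) / ln(13.52) = 0.6061 / 2.6045 = 0.2327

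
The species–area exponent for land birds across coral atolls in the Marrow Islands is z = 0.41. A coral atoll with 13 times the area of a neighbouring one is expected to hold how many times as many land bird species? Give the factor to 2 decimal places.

2.86

S₂/S₁ = (A₂/A₁)^z = 13^0.41
ln(S₂/S₁) = 0.41 × ln 13 = 0.41 × 2.5649 = 1.0516
S₂/S₁ = e^1.0516 ≈ 2.862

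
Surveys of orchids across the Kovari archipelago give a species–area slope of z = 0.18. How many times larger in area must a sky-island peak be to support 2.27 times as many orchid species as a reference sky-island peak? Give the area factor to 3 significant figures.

95.0

(A₂/A₁)^0.18 = 2.27, so A₂/A₁ = 2.27^(1/0.18) = 2.27^5.556
ln(A₂/A₁) = ln 2.27 / 0.18 = 0.8198 / 0.18 = 4.5543
A₂/A₁ = e^4.5543 ≈ 95.04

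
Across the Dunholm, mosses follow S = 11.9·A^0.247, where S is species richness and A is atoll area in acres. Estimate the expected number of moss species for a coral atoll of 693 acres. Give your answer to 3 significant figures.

59.9

S = 11.9 × 693^0.247 = 11.9 × 5.031 ≈ 59.87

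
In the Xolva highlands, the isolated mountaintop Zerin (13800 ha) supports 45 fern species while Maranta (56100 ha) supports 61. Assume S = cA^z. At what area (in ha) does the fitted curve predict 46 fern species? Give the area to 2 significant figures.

z = ln(61/45) / ln(56100/13800) = 0.3042 / 1.4025 = 0.2169
c = 45 / 13800^0.2169 = 45 / 7.907 = 5.691
A = (46/5.691)^(1/0.2169) ⇒ ln A = ln(8.082)/0.2169 = 9.6338
A = e^9.6338 ≈ 15272 ha

15000 ha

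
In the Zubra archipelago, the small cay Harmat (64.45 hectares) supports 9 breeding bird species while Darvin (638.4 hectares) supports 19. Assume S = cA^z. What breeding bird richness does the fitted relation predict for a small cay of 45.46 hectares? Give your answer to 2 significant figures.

8.0

z = ln(19/9) / ln(638.4/64.45) = 0.7472 / 2.2931 = 0.3259
c = 9 / 64.45^0.3259 = 9 / 3.886 = 2.316
S₃ = 2.316 × 45.46^0.3259 = 2.316 × 3.469 ≈ 8.032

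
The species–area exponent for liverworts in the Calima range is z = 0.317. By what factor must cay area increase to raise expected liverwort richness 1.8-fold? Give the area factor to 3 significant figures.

6.39

(A₂/A₁)^0.317 = 1.8, so A₂/A₁ = 1.8^(1/0.317) = 1.8^3.155
ln(A₂/A₁) = ln 1.8 / 0.317 = 0.5878 / 0.317 = 1.8542
A₂/A₁ = e^1.8542 ≈ 6.387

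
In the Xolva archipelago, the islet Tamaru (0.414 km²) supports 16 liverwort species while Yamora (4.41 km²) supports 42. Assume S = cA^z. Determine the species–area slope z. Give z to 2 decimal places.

0.41

Taking logs: ln S = ln c + z ln A, so z = (ln S₂ − ln S₁)/(ln A₂ − ln A₁).
z = ln(42/16) / ln(4.41/0.414) = ln(2.625) / ln(10.65) = 0.9651 / 2.3658 = 0.4079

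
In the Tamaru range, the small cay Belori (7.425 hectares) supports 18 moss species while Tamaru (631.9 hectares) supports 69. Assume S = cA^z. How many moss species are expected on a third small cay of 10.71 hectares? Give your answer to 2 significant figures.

20

z = ln(69/18) / ln(631.9/7.425) = 1.3437 / 4.4439 = 0.3024
c = 18 / 7.425^0.3024 = 18 / 1.833 = 9.817
S₃ = 9.817 × 10.71^0.3024 = 9.817 × 2.048 ≈ 20.11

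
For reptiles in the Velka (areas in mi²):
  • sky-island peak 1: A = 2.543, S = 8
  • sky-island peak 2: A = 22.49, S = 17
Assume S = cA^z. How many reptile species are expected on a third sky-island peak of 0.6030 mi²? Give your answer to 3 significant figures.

z = ln(17/8) / ln(22.49/2.543) = 0.7538 / 2.1797 = 0.3458
c = 8 / 2.543^0.3458 = 8 / 1.381 = 5.793
S₃ = 5.793 × 0.603^0.3458 = 5.793 × 0.8395 ≈ 4.863

4.86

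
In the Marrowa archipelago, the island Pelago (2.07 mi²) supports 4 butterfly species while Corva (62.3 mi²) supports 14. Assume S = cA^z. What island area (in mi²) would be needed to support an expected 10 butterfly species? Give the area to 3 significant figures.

25.0 mi²

z = ln(14/4) / ln(62.3/2.07) = 1.2528 / 3.4044 = 0.3680
c = 4 / 2.07^0.3680 = 4 / 1.307 = 3.06
A = (10/3.06)^(1/0.3680) ⇒ ln A = ln(3.267)/0.3680 = 3.2176
A = e^3.2176 ≈ 24.97 mi²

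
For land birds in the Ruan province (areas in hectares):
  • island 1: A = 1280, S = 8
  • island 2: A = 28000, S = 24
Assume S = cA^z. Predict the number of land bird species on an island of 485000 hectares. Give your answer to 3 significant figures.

66.3

z = ln(24/8) / ln(28000/1280) = 1.0986 / 3.0853 = 0.3561
c = 8 / 1280^0.3561 = 8 / 12.78 = 0.6262
S₃ = 0.6262 × 485000^0.3561 = 0.6262 × 105.8 ≈ 66.26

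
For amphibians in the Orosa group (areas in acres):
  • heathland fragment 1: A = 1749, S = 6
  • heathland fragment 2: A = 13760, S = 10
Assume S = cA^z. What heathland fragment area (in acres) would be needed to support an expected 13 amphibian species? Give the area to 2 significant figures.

z = ln(10/6) / ln(13760/1749) = 0.5108 / 2.0627 = 0.2476
c = 6 / 1749^0.2476 = 6 / 6.354 = 0.9442
A = (13/0.9442)^(1/0.2476) ⇒ ln A = ln(13.77)/0.2476 = 10.5890
A = e^10.5890 ≈ 39694 acres

40000 acres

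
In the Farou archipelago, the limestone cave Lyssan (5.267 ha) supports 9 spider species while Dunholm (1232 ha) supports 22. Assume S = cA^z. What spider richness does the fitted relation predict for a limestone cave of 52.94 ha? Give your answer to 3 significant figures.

z = ln(22/9) / ln(1232/5.267) = 0.8938 / 5.4549 = 0.1639
c = 9 / 5.267^0.1639 = 9 / 1.313 = 6.855
S₃ = 6.855 × 52.94^0.1639 = 6.855 × 1.916 ≈ 13.14

13.1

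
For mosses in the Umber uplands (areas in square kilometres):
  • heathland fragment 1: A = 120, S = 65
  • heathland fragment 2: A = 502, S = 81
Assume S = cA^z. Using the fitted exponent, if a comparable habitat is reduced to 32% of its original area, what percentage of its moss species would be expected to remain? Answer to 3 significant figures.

83.9%

z = ln(81/65) / ln(502/120) = 0.2201 / 1.4311 = 0.1538
S_new/S_old = (A_new/A_old)^z = 0.32^0.1538 = exp(0.1538 × -1.1394) = 0.8393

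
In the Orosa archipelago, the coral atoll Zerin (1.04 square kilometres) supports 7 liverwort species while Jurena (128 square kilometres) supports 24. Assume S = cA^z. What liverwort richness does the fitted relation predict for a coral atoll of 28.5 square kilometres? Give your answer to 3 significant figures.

z = ln(24/7) / ln(128/1.04) = 1.2321 / 4.8128 = 0.2560
c = 7 / 1.04^0.2560 = 7 / 1.01 = 6.93
S₃ = 6.93 × 28.5^0.2560 = 6.93 × 2.358 ≈ 16.34

16.3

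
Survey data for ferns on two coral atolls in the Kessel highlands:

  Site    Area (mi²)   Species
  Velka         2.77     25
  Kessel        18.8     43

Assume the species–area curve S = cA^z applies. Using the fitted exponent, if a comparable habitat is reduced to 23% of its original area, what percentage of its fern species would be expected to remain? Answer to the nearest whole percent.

66%

z = ln(43/25) / ln(18.8/2.77) = 0.5423 / 1.9150 = 0.2832
S_new/S_old = (A_new/A_old)^z = 0.23^0.2832 = exp(0.2832 × -1.4697) = 0.6595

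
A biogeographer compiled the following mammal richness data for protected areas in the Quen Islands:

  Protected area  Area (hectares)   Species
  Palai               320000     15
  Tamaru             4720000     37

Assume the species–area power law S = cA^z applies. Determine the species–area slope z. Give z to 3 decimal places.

0.335

Taking logs: ln S = ln c + z ln A, so z = (ln S₂ − ln S₁)/(ln A₂ − ln A₁).
z = ln(37/15) / ln(4720000/320000) = ln(2.467) / ln(14.75) = 0.9029 / 2.6912 = 0.3355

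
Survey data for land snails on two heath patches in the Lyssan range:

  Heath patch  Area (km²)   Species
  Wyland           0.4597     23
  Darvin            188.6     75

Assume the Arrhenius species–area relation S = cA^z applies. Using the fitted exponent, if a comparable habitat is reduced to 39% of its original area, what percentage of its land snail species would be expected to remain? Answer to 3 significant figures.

83.1%

z = ln(75/23) / ln(188.6/0.4597) = 1.1820 / 6.0168 = 0.1964
S_new/S_old = (A_new/A_old)^z = 0.39^0.1964 = exp(0.1964 × -0.9416) = 0.8311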